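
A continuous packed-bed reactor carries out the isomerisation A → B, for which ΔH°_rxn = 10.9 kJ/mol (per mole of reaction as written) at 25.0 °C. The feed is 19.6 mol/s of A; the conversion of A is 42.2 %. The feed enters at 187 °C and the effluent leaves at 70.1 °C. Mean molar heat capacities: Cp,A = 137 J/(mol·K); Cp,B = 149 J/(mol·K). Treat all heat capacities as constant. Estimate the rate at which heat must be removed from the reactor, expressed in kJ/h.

Extent of reaction ξ = 0.422 × 19.6 = 8.2712 mol/s
Reaction term: ξ·ΔH°_rxn = 8.2712 × 10.9 = 90.156 kJ/s
Sensible, feed 187→25 °C: -435 kJ/s
Outlet flows (mol/s): A 11.329, B 8.2712
Sensible, products 25→70.1 °C: 125.58 kJ/s
Q = ΔH = -219.27 kJ/s = -219.27 kW
Heat removed = 789360 kJ/h

Q_out = 789000 kJ/h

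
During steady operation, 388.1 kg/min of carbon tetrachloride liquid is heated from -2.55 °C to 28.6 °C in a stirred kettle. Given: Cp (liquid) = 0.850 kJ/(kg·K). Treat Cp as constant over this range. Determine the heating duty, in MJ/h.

Q = 617 MJ/h

Q = ṁ·Cp·ΔT = 388.1 × 0.850 × (28.6 − -2.55) = 10276 kJ/min
Converting: 10276 / 60 s = 171.27 kW
Heating duty = 616.56 MJ/h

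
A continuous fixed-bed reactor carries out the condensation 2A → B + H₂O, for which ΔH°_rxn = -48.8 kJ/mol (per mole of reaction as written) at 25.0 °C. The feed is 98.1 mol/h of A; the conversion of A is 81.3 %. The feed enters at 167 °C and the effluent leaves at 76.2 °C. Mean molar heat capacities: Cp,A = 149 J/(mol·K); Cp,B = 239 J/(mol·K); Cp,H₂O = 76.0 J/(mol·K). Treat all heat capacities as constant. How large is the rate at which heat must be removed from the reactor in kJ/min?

Q_out = 54.0 kJ/min

Extent of reaction ξ = 0.813 × 98.1 / 2 = 39.878 mol/h
Reaction term: ξ·ΔH°_rxn = 39.878 × -48.8 = -1946 kJ/h
Sensible, feed 167→25 °C: -2075.6 kJ/h
Outlet flows (mol/h): A 18.345, B 39.878, H₂O 39.878
Sensible, products 25→76.2 °C: 783.09 kJ/h
Q = ΔH = -3238.5 kJ/h = -0.89959 kW
Heat removed = 53.976 kJ/min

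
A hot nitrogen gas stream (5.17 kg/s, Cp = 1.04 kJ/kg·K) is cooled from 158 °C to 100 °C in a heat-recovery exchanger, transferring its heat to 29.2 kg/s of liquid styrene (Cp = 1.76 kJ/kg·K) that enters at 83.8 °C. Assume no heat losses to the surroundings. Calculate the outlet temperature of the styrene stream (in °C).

Heat released by hot stream: Q = 5.17 × 1.04 × (158 − 100) = 311.85 kJ/s
Energy balance on cold side (adiabatic exchanger): Q = ṁ_c·Cp_c·(T_c,out − T_c,in)
T_c,out = 83.8 + 311.85/(29.2 × 1.76) = 89.868 °C

T_c,out = 89.9 °C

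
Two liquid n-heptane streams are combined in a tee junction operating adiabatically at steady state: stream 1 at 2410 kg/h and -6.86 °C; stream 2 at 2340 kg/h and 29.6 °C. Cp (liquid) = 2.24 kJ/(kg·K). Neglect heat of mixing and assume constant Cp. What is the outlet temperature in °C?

T_out = 11.1 °C

Energy balance with Q = 0: Σ ṁᵢCp,ᵢ(T_out − Tᵢ) = 0
T_out = Σ ṁᵢCp,ᵢTᵢ / Σ ṁᵢCp,ᵢ
      = 118120 / 10640 = 11.101 °C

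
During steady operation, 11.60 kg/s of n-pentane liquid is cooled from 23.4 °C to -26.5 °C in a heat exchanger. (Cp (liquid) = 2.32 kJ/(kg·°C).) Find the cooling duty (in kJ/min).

Q_c = 80600 kJ/min

Q = ṁ·Cp·ΔT = 11.60 × 2.32 × (-26.5 − 23.4) = -1342.9 kJ/s
Cooling duty = 80575 kJ/min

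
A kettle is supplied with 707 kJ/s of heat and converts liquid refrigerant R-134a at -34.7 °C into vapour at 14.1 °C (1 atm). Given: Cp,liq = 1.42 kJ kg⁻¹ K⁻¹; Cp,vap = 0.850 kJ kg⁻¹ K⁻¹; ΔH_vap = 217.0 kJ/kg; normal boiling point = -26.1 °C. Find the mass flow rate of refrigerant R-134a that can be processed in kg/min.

Δh = 1.42×(-26.1−-34.7) + 217.0 + 0.850×(14.1−-26.1) = 263.38 kJ/kg
Q = 707 kJ/s = 707 kJ/s = 42420 kJ/min
ṁ = Q/Δh = 42420 / 263.38 = 161.06 kg/min

ṁ = 161 kg/min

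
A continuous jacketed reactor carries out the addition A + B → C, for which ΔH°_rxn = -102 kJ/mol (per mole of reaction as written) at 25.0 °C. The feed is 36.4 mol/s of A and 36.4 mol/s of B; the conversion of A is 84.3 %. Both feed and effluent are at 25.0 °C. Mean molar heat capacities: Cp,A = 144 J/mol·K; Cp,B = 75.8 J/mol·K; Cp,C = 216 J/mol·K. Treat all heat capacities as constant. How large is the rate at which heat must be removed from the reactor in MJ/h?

Extent of reaction ξ = 0.843 × 36.4 = 30.685 mol/s
Reaction term: ξ·ΔH°_rxn = 30.685 × -102 = -3129.9 kJ/s
Q = ΔH = -3129.9 kJ/s = -3129.9 kW
Heat removed = 11268 MJ/h

Q_out = 11300 MJ/h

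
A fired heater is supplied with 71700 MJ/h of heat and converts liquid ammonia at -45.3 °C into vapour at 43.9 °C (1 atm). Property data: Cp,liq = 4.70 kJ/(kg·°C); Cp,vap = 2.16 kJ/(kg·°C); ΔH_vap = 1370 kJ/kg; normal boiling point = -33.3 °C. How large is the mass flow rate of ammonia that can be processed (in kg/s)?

ṁ = 12.5 kg/s

Δh = 4.70×(-33.3−-45.3) + 1370 + 2.16×(43.9−-33.3) = 1593.2 kJ/kg
Q = 71700 MJ/h = 19917 kJ/s = 19917 kJ/s
ṁ = Q/Δh = 19917 / 1593.2 = 12.501 kg/s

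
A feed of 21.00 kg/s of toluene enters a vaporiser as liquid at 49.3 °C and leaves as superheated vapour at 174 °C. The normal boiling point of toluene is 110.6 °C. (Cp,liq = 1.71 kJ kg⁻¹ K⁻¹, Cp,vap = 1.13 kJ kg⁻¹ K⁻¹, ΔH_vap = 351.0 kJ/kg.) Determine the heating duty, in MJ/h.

Q = 39900 MJ/h

liquid 49.3→110.6 °C: 104.82 kJ/kg
vaporisation at 110.6 °C: 351 kJ/kg
vapour 110.6→174 °C: 71.642 kJ/kg
Δh = 104.82 + 351 + 71.642 = 527.47 kJ/kg
Q = ṁ·Δh = 21.00 kg/s × 527.47 kJ/kg = 11077 kJ/s
|Q| = 11077 kW = 39876 MJ/h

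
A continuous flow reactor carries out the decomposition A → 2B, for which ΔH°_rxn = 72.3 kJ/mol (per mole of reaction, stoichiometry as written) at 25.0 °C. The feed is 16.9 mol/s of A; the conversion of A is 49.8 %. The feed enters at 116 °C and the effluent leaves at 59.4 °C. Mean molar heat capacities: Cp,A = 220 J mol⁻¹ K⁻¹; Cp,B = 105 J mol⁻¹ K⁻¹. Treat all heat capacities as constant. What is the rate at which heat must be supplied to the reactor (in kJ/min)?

Q_in = 23700 kJ/min

Extent of reaction ξ = 0.498 × 16.9 = 8.4162 mol/s
Reaction term: ξ·ΔH°_rxn = 8.4162 × 72.3 = 608.49 kJ/s
Sensible, feed 116→25 °C: -338.34 kJ/s
Outlet flows (mol/s): A 8.4838, B 16.832
Sensible, products 25→59.4 °C: 125 kJ/s
Q = ΔH = 395.16 kJ/s = 395.16 kW
Heat supplied = 23709 kJ/min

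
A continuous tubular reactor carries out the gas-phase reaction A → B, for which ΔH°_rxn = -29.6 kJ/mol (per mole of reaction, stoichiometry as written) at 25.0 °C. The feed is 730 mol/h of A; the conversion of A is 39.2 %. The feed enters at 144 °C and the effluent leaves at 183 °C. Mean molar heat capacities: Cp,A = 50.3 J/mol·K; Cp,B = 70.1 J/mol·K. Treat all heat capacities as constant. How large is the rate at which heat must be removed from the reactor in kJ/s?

Q_out = 1.71 kJ/s

Extent of reaction ξ = 0.392 × 730 = 286.16 mol/h
Reaction term: ξ·ΔH°_rxn = 286.16 × -29.6 = -8470.3 kJ/h
Sensible, feed 144→25 °C: -4369.6 kJ/h
Outlet flows (mol/h): A 443.84, B 286.16
Sensible, products 25→183 °C: 6696.8 kJ/h
Q = ΔH = -6143.1 kJ/h = -1.7064 kW
Heat removed = 1.7064 kJ/s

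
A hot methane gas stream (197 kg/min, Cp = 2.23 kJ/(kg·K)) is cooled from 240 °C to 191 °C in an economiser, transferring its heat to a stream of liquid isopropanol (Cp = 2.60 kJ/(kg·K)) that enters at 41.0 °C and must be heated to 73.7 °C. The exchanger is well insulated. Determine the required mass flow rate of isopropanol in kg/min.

Heat released by hot stream: Q = 197 × 2.23 × (240 − 191) = 21526 kJ/min
Energy balance on cold side (adiabatic exchanger): Q = ṁ_c·Cp_c·(T_c,out − T_c,in)
ṁ_c = 21526 / [2.60 × (73.7 − 41.0)] = 253.19 kg/min

ṁ_c = 253 kg/min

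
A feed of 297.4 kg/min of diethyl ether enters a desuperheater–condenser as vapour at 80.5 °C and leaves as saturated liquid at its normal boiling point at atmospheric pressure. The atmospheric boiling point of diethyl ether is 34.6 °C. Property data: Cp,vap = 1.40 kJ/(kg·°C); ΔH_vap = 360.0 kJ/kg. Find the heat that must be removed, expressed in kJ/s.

vapour 80.5→34.6 °C: -64.26 kJ/kg
condensation at 34.6 °C: -360 kJ/kg
Δh = -64.26 + -360 = -424.26 kJ/kg
Q = ṁ·Δh = 297.4 kg/min × -424.26 kJ/kg = -126170 kJ/min
|Q| = 2102.9 kW

Q_c = 2100 kJ/s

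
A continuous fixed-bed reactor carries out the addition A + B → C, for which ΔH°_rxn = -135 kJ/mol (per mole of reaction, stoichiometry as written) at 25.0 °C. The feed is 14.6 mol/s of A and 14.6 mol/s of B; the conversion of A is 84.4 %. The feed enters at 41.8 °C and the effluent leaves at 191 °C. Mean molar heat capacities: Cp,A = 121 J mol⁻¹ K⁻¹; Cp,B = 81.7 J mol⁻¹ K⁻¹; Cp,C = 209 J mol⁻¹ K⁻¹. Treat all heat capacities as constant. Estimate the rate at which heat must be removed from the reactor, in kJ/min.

Extent of reaction ξ = 0.844 × 14.6 = 12.322 mol/s
Reaction term: ξ·ΔH°_rxn = 12.322 × -135 = -1663.5 kJ/s
Sensible, feed 41.8→25 °C: -49.718 kJ/s
Outlet flows (mol/s): A 2.2776, B 2.2776, C 12.322
Sensible, products 25→191 °C: 504.15 kJ/s
Q = ΔH = -1209.1 kJ/s = -1209.1 kW
Heat removed = 72546 kJ/min

Q_out = 72500 kJ/min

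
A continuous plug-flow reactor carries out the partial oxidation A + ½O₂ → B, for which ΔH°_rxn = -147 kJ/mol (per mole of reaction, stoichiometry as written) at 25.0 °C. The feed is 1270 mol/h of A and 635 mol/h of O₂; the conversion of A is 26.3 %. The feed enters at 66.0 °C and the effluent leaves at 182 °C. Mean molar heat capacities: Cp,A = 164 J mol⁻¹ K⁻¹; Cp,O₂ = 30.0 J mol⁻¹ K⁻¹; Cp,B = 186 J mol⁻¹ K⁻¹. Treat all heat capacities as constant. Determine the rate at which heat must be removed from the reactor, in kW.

Extent of reaction ξ = 0.263 × 1270 = 334.01 mol/h
Reaction term: ξ·ΔH°_rxn = 334.01 × -147 = -49099 kJ/h
Sensible, feed 66.0→25 °C: -9320.5 kJ/h
Outlet flows (mol/h): A 935.99, O₂ 468, B 334.01
Sensible, products 25→182 °C: 36058 kJ/h
Q = ΔH = -22362 kJ/h = -6.2117 kW
Heat removed = 6.2117 kW

Q_out = 6.21 kW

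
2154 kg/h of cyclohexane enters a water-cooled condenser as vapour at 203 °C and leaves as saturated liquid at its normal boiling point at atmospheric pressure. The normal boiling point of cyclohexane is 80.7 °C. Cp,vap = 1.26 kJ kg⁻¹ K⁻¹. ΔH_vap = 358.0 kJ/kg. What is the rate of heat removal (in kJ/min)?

vapour 203→80.7 °C: -154.1 kJ/kg
condensation at 80.7 °C: -358 kJ/kg
Δh = -154.1 + -358 = -512.1 kJ/kg
Q = ṁ·Δh = 2154 kg/h × -512.1 kJ/kg = -1.1031e+06 kJ/h
|Q| = 306.41 kW = 18384 kJ/min

Q_c = 18400 kJ/min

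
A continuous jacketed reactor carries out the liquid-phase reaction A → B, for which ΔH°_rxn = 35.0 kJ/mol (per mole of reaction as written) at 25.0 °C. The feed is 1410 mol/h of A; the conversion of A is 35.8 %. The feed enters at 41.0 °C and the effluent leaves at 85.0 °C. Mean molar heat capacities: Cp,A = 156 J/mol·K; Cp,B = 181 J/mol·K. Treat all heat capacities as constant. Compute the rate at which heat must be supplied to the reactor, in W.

Extent of reaction ξ = 0.358 × 1410 = 504.78 mol/h
Reaction term: ξ·ΔH°_rxn = 504.78 × 35.0 = 17667 kJ/h
Sensible, feed 41.0→25 °C: -3519.4 kJ/h
Outlet flows (mol/h): A 905.22, B 504.78
Sensible, products 25→85.0 °C: 13955 kJ/h
Q = ΔH = 28103 kJ/h = 7.8063 kW
Heat supplied = 7806.3 W

Q_in = 7810 W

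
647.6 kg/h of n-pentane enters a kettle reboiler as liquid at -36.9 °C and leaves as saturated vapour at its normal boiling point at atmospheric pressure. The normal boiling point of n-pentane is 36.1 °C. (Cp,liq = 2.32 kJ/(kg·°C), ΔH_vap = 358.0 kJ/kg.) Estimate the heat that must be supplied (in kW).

liquid -36.9→36.1 °C: 169.36 kJ/kg
vaporisation at 36.1 °C: 358 kJ/kg
Δh = 169.36 + 358 = 527.36 kJ/kg
Q = ṁ·Δh = 647.6 kg/h × 527.36 kJ/kg = 341520 kJ/h
|Q| = 94.866 kW

Q = 94.9 kW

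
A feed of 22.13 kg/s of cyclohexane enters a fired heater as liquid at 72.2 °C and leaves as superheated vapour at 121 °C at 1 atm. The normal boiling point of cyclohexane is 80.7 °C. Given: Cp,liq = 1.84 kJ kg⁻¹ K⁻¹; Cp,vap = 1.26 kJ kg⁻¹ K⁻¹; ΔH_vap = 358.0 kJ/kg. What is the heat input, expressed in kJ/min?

liquid 72.2→80.7 °C: 15.64 kJ/kg
vaporisation at 80.7 °C: 358 kJ/kg
vapour 80.7→121 °C: 50.778 kJ/kg
Δh = 15.64 + 358 + 50.778 = 424.42 kJ/kg
Q = ṁ·Δh = 22.13 kg/s × 424.42 kJ/kg = 9392.4 kJ/s
|Q| = 9392.4 kW = 563540 kJ/min

Q = 564000 kJ/min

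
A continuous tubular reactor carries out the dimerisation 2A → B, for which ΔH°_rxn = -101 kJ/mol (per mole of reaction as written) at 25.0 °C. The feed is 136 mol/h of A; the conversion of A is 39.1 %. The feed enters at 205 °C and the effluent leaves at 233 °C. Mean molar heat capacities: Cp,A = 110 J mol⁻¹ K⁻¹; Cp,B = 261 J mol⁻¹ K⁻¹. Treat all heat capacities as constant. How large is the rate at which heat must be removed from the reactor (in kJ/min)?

Extent of reaction ξ = 0.391 × 136 / 2 = 26.588 mol/h
Reaction term: ξ·ΔH°_rxn = 26.588 × -101 = -2685.4 kJ/h
Sensible, feed 205→25 °C: -2692.8 kJ/h
Outlet flows (mol/h): A 82.824, B 26.588
Sensible, products 25→233 °C: 3338.4 kJ/h
Q = ΔH = -2039.8 kJ/h = -0.5666 kW
Heat removed = 33.996 kJ/min

Q_out = 34.0 kJ/min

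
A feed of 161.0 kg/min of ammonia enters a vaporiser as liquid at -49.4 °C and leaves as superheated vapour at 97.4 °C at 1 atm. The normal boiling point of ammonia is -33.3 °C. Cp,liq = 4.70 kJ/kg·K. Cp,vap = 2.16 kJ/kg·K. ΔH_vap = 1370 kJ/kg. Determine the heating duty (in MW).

Q = 4.64 MW

liquid -49.4→-33.3 °C: 75.67 kJ/kg
vaporisation at -33.3 °C: 1370 kJ/kg
vapour -33.3→97.4 °C: 282.31 kJ/kg
Δh = 75.67 + 1370 + 282.31 = 1728 kJ/kg
Q = ṁ·Δh = 161.0 kg/min × 1728 kJ/kg = 278210 kJ/min
|Q| = 4636.8 kW = 4.6368 MW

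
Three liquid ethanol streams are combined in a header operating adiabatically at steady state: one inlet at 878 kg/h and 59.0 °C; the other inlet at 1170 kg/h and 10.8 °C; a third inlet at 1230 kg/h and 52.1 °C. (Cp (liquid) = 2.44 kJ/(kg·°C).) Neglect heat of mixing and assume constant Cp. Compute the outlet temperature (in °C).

T_out = 39.2 °C

No heat crosses the boundary, so H_out = H_in.
T_out = Σ ṁᵢCp,ᵢTᵢ / Σ ṁᵢCp,ᵢ
      = 313590 / 7998.3 = 39.207 °C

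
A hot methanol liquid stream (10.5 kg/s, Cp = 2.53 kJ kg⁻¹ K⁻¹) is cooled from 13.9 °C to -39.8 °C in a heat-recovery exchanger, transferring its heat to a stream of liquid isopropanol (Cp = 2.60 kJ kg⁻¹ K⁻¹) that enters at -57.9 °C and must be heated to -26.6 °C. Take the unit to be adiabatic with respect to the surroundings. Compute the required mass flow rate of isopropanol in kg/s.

ṁ_c = 17.5 kg/s

Heat released by hot stream: Q = 10.5 × 2.53 × (13.9 − -39.8) = 1426.5 kJ/s
Energy balance on cold side (adiabatic exchanger): Q = ṁ_c·Cp_c·(T_c,out − T_c,in)
ṁ_c = 1426.5 / [2.60 × (-26.6 − -57.9)] = 17.529 kg/s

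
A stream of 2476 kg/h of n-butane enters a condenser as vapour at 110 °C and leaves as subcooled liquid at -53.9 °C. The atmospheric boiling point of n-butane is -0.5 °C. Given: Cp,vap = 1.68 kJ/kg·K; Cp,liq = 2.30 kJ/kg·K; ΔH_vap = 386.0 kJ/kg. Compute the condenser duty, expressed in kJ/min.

Q_c = 28700 kJ/min

vapour 110→-0.5 °C: -185.64 kJ/kg
condensation at -0.5 °C: -386 kJ/kg
liquid -0.5→-53.9 °C: -122.82 kJ/kg
Δh = -185.64 + -386 + -122.82 = -694.46 kJ/kg
Q = ṁ·Δh = 2476 kg/h × -694.46 kJ/kg = -1.7195e+06 kJ/h
|Q| = 477.63 kW = 28658 kJ/min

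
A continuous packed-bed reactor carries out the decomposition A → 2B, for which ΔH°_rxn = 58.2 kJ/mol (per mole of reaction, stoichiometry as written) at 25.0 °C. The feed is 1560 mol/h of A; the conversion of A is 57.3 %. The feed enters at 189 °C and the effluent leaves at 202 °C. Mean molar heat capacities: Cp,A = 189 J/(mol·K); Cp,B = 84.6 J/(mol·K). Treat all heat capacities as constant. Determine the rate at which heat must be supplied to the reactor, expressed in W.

Q_in = 14600 W

Extent of reaction ξ = 0.573 × 1560 = 893.88 mol/h
Reaction term: ξ·ΔH°_rxn = 893.88 × 58.2 = 52024 kJ/h
Sensible, feed 189→25 °C: -48354 kJ/h
Outlet flows (mol/h): A 666.12, B 1787.8
Sensible, products 25→202 °C: 49054 kJ/h
Q = ΔH = 52724 kJ/h = 14.646 kW
Heat supplied = 14646 W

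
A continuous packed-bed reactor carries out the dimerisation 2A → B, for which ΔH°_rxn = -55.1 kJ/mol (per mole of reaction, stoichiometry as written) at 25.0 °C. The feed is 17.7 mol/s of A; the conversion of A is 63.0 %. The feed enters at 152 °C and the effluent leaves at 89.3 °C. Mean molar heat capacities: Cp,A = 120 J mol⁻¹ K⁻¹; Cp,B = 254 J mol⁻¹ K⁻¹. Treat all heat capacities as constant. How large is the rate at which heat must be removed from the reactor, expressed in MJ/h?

Extent of reaction ξ = 0.630 × 17.7 / 2 = 5.5755 mol/s
Reaction term: ξ·ΔH°_rxn = 5.5755 × -55.1 = -307.21 kJ/s
Sensible, feed 152→25 °C: -269.75 kJ/s
Outlet flows (mol/s): A 6.549, B 5.5755
Sensible, products 25→89.3 °C: 141.59 kJ/s
Q = ΔH = -435.37 kJ/s = -435.37 kW
Heat removed = 1567.3 MJ/h

Q_out = 1570 MJ/h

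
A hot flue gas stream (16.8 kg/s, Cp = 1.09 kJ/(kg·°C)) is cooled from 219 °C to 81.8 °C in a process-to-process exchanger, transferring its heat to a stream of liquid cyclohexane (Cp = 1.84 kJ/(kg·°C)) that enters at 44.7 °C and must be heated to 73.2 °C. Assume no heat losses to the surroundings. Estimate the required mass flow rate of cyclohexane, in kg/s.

ṁ_c = 47.9 kg/s

Heat released by hot stream: Q = 16.8 × 1.09 × (219 − 81.8) = 2512.4 kJ/s
Energy balance on cold side (adiabatic exchanger): Q = ṁ_c·Cp_c·(T_c,out − T_c,in)
ṁ_c = 2512.4 / [1.84 × (73.2 − 44.7)] = 47.91 kg/s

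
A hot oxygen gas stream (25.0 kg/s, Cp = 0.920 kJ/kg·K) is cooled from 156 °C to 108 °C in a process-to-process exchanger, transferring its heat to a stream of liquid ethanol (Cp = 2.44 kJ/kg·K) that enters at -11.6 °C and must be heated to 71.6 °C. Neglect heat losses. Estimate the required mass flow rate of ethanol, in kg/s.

Heat released by hot stream: Q = 25.0 × 0.920 × (156 − 108) = 1104 kJ/s
Energy balance on cold side (adiabatic exchanger): Q = ṁ_c·Cp_c·(T_c,out − T_c,in)
ṁ_c = 1104 / [2.44 × (71.6 − -11.6)] = 5.4382 kg/s

ṁ_c = 5.44 kg/s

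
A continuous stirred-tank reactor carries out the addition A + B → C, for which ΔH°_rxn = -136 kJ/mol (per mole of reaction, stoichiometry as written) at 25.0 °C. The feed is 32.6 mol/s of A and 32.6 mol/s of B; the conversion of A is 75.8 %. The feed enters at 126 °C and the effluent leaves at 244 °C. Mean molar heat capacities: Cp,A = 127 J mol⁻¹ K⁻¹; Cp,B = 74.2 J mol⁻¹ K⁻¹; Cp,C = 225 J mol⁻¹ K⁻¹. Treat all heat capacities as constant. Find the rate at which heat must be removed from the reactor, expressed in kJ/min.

Extent of reaction ξ = 0.758 × 32.6 = 24.711 mol/s
Reaction term: ξ·ΔH°_rxn = 24.711 × -136 = -3360.7 kJ/s
Sensible, feed 126→25 °C: -662.47 kJ/s
Outlet flows (mol/s): A 7.8892, B 7.8892, C 24.711
Sensible, products 25→244 °C: 1565.2 kJ/s
Q = ΔH = -2457.9 kJ/s = -2457.9 kW
Heat removed = 147470 kJ/min

Q_out = 147000 kJ/min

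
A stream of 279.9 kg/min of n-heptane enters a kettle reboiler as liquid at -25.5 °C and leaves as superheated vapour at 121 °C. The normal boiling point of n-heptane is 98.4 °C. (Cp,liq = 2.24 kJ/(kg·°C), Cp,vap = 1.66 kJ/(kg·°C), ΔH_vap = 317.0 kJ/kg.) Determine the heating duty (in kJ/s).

liquid -25.5→98.4 °C: 277.54 kJ/kg
vaporisation at 98.4 °C: 317 kJ/kg
vapour 98.4→121 °C: 37.516 kJ/kg
Δh = 277.54 + 317 + 37.516 = 632.05 kJ/kg
Q = ṁ·Δh = 279.9 kg/min × 632.05 kJ/kg = 176910 kJ/min
|Q| = 2948.5 kW

Q = 2950 kJ/s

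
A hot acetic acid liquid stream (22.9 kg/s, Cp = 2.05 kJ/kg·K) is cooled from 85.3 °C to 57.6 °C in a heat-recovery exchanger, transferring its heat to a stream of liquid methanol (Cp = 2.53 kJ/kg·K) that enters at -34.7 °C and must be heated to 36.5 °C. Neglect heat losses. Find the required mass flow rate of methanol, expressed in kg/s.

Heat released by hot stream: Q = 22.9 × 2.05 × (85.3 − 57.6) = 1300.4 kJ/s
Energy balance on cold side (adiabatic exchanger): Q = ṁ_c·Cp_c·(T_c,out − T_c,in)
ṁ_c = 1300.4 / [2.53 × (36.5 − -34.7)] = 7.2189 kg/s

ṁ_c = 7.22 kg/s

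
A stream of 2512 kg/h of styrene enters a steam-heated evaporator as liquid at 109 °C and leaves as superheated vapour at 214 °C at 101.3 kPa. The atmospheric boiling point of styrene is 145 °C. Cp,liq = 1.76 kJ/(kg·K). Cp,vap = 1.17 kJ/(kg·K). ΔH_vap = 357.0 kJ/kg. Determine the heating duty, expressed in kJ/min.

Q = 21000 kJ/min

liquid 109→145 °C: 63.36 kJ/kg
vaporisation at 145 °C: 357 kJ/kg
vapour 145→214 °C: 80.73 kJ/kg
Δh = 63.36 + 357 + 80.73 = 501.09 kJ/kg
Q = ṁ·Δh = 2512 kg/h × 501.09 kJ/kg = 1.2587e+06 kJ/h
|Q| = 349.65 kW = 20979 kJ/min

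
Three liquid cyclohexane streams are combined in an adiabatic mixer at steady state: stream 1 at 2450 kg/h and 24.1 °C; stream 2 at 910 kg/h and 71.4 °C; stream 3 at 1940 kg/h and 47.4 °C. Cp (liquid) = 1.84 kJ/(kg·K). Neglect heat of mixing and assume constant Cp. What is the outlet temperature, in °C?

Adiabatic, steady state ⇒ Σ ṁᵢCp,ᵢ(T_out − Tᵢ) = 0
T_out = Σ ṁᵢCp,ᵢTᵢ / Σ ṁᵢCp,ᵢ
      = 397390 / 9752 = 40.75 °C

T_out = 40.8 °C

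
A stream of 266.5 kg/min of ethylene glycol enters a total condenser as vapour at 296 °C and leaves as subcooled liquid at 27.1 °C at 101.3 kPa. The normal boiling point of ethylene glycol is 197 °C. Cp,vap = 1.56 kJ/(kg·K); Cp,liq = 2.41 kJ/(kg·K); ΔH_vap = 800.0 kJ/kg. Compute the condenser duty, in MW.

vapour 296→197 °C: -154.44 kJ/kg
condensation at 197 °C: -800 kJ/kg
liquid 197→27.1 °C: -409.46 kJ/kg
Δh = -154.44 + -800 + -409.46 = -1363.9 kJ/kg
Q = ṁ·Δh = 266.5 kg/min × -1363.9 kJ/kg = -363480 kJ/min
|Q| = 6058 kW = 6.058 MW

Q_c = 6.06 MW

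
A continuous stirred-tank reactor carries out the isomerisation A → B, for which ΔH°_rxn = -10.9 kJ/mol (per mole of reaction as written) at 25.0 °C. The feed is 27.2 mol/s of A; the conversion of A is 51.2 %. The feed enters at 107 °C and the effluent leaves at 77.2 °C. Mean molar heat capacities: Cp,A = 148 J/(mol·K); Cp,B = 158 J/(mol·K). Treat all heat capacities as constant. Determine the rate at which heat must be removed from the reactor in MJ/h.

Q_out = 952 MJ/h

Extent of reaction ξ = 0.512 × 27.2 = 13.926 mol/s
Reaction term: ξ·ΔH°_rxn = 13.926 × -10.9 = -151.8 kJ/s
Sensible, feed 107→25 °C: -330.1 kJ/s
Outlet flows (mol/s): A 13.274, B 13.926
Sensible, products 25→77.2 °C: 217.41 kJ/s
Q = ΔH = -264.49 kJ/s = -264.49 kW
Heat removed = 952.17 MJ/h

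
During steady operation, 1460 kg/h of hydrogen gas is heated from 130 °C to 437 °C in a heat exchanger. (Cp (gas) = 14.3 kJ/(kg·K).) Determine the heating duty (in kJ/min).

Q = ṁ·Cp·ΔT = 1460 × 14.3 × (437 − 130) = 6.4095e+06 kJ/h
Converting: 6.4095e+06 / 3600 s = 1780.4 kW
Heating duty = 106830 kJ/min

Q = 107000 kJ/min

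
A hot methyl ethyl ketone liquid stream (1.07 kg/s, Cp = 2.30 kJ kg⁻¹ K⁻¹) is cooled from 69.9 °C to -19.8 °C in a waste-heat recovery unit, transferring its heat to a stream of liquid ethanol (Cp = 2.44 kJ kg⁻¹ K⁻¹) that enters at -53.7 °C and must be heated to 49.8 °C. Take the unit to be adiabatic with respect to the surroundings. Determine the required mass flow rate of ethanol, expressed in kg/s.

Heat released by hot stream: Q = 1.07 × 2.30 × (69.9 − -19.8) = 220.75 kJ/s
Energy balance on cold side (adiabatic exchanger): Q = ṁ_c·Cp_c·(T_c,out − T_c,in)
ṁ_c = 220.75 / [2.44 × (49.8 − -53.7)] = 0.87413 kg/s

ṁ_c = 0.874 kg/s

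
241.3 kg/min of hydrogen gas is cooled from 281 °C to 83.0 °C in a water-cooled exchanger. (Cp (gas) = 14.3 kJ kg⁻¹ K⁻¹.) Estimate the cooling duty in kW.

Q = ṁ·Cp·ΔT = 241.3 × 14.3 × (83.0 − 281) = -683220 kJ/min
Converting: 683220 / 60 s = 11387 kW

Q_c = 11400 kW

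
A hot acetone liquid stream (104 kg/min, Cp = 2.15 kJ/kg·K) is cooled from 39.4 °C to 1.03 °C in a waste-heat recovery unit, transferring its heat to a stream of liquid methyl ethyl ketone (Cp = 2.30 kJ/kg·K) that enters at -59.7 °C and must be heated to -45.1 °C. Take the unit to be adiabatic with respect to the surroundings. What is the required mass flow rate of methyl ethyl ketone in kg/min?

Heat released by hot stream: Q = 104 × 2.15 × (39.4 − 1.03) = 8579.5 kJ/min
Energy balance on cold side (adiabatic exchanger): Q = ṁ_c·Cp_c·(T_c,out − T_c,in)
ṁ_c = 8579.5 / [2.30 × (-45.1 − -59.7)] = 255.5 kg/min

ṁ_c = 255 kg/min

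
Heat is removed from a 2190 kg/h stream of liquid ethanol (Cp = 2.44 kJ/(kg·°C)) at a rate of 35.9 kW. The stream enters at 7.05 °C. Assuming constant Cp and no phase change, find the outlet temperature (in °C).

T_out = -17.1 °C

Q = 35.9 kW = 129240 kJ/h
ΔT = Q/(ṁ·Cp) = 129240/(2190×2.44) = 24.186 K
T_out = 7.05 − 24.186 = -17.136 °C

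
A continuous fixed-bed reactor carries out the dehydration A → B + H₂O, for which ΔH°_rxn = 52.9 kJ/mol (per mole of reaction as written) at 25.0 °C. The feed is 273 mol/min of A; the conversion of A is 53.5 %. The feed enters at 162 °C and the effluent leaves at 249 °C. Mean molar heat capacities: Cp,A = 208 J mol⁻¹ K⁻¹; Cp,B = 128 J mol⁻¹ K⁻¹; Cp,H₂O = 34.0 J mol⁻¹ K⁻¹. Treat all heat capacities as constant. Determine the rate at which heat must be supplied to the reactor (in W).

Extent of reaction ξ = 0.535 × 273 = 146.06 mol/min
Reaction term: ξ·ΔH°_rxn = 146.06 × 52.9 = 7726.3 kJ/min
Sensible, feed 162→25 °C: -7779.4 kJ/min
Outlet flows (mol/min): A 126.94, B 146.06, H₂O 146.06
Sensible, products 25→249 °C: 11215 kJ/min
Q = ΔH = 11162 kJ/min = 186.03 kW
Heat supplied = 186030 W

Q_in = 186000 W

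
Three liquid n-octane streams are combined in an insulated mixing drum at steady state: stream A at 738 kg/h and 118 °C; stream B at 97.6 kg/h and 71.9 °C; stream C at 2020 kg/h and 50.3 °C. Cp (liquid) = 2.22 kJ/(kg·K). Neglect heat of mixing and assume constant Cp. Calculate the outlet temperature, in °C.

T_out = 68.5 °C

Energy balance with Q = 0: Σ ṁᵢCp,ᵢ(T_out − Tᵢ) = 0
T_out = Σ ṁᵢCp,ᵢTᵢ / Σ ṁᵢCp,ᵢ
      = 434470 / 6339.4 = 68.535 °C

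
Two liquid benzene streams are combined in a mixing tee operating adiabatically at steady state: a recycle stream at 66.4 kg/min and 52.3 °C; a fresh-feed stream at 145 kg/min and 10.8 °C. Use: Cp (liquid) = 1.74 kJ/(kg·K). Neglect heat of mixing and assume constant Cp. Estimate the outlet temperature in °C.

T_out = 23.8 °C

Adiabatic, steady state ⇒ Σ ṁᵢCp,ᵢ(T_out − Tᵢ) = 0
T_out = Σ ṁᵢCp,ᵢTᵢ / Σ ṁᵢCp,ᵢ
      = 8767.4 / 367.84 = 23.835 °C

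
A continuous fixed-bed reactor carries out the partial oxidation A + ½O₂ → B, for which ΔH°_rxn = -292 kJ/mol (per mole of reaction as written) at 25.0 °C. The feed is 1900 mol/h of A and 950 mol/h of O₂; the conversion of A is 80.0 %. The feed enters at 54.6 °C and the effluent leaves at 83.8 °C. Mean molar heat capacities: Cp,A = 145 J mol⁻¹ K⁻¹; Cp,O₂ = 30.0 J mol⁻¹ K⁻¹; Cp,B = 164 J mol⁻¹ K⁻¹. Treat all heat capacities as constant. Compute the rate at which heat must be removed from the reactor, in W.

Q_out = 121000 W

Extent of reaction ξ = 0.800 × 1900 = 1520 mol/h
Reaction term: ξ·ΔH°_rxn = 1520 × -292 = -443840 kJ/h
Sensible, feed 54.6→25 °C: -8998.4 kJ/h
Outlet flows (mol/h): A 380, O₂ 190, B 1520
Sensible, products 25→83.8 °C: 18233 kJ/h
Q = ΔH = -434610 kJ/h = -120.72 kW
Heat removed = 120720 W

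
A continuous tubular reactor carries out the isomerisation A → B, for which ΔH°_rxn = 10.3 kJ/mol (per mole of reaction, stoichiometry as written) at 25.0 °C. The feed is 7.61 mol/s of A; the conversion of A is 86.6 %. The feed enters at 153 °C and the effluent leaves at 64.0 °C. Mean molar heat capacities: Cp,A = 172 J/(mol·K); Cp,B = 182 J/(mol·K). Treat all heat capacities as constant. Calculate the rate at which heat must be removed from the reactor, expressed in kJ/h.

Q_out = 166000 kJ/h

Extent of reaction ξ = 0.866 × 7.61 = 6.5903 mol/s
Reaction term: ξ·ΔH°_rxn = 6.5903 × 10.3 = 67.88 kJ/s
Sensible, feed 153→25 °C: -167.54 kJ/s
Outlet flows (mol/s): A 1.0197, B 6.5903
Sensible, products 25→64.0 °C: 53.618 kJ/s
Q = ΔH = -46.044 kJ/s = -46.044 kW
Heat removed = 165760 kJ/h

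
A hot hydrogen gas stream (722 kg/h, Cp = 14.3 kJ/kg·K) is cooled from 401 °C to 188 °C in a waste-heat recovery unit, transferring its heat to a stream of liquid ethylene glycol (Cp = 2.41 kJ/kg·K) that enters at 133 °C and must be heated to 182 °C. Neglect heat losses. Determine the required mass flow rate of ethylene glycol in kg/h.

Heat released by hot stream: Q = 722 × 14.3 × (401 − 188) = 2.1991e+06 kJ/h
Energy balance on cold side (adiabatic exchanger): Q = ṁ_c·Cp_c·(T_c,out − T_c,in)
ṁ_c = 2.1991e+06 / [2.41 × (182 − 133)] = 18623 kg/h

ṁ_c = 18600 kg/h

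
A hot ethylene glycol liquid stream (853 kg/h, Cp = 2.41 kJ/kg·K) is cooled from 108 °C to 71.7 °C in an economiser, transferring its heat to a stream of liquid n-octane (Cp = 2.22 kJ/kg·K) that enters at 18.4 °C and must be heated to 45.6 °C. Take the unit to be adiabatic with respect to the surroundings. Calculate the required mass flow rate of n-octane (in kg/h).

Heat released by hot stream: Q = 853 × 2.41 × (108 − 71.7) = 74623 kJ/h
Energy balance on cold side (adiabatic exchanger): Q = ṁ_c·Cp_c·(T_c,out − T_c,in)
ṁ_c = 74623 / [2.22 × (45.6 − 18.4)] = 1235.8 kg/h

ṁ_c = 1240 kg/h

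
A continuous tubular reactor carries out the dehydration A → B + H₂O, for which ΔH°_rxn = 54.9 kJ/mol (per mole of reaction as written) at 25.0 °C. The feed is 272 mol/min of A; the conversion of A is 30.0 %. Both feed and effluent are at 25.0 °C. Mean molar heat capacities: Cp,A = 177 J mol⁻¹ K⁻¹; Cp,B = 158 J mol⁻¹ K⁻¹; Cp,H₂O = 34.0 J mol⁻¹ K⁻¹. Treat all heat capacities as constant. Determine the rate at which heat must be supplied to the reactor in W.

Q_in = 74700 W

Extent of reaction ξ = 0.300 × 272 = 81.6 mol/min
Reaction term: ξ·ΔH°_rxn = 81.6 × 54.9 = 4479.8 kJ/min
Q = ΔH = 4479.8 kJ/min = 74.664 kW
Heat supplied = 74664 W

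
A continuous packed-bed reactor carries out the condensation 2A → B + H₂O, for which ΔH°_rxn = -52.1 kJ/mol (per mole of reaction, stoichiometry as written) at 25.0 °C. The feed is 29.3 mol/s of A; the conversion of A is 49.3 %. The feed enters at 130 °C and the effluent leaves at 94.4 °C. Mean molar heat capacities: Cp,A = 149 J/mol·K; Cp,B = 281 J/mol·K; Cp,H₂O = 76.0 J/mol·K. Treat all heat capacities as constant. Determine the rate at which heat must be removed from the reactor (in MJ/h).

Q_out = 1810 MJ/h

Extent of reaction ξ = 0.493 × 29.3 / 2 = 7.2225 mol/s
Reaction term: ξ·ΔH°_rxn = 7.2225 × -52.1 = -376.29 kJ/s
Sensible, feed 130→25 °C: -458.4 kJ/s
Outlet flows (mol/s): A 14.855, B 7.2225, H₂O 7.2225
Sensible, products 25→94.4 °C: 332.55 kJ/s
Q = ΔH = -502.14 kJ/s = -502.14 kW
Heat removed = 1807.7 MJ/h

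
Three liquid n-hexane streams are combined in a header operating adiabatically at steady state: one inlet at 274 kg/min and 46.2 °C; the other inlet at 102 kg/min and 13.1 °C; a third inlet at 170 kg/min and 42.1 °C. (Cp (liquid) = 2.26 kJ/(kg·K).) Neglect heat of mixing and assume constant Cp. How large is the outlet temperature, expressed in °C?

Energy balance with Q = 0: Σ ṁᵢCp,ᵢ(T_out − Tᵢ) = 0
Σ ṁᵢCp,ᵢTᵢ = 274×2.26×46.2 + 102×2.26×13.1 + 170×2.26×42.1 = 47804
Σ ṁᵢCp,ᵢ = 274×2.26 + 102×2.26 + 170×2.26 = 1234
T_out = 47804 / 1234 = 38.74 °C

T_out = 38.7 °C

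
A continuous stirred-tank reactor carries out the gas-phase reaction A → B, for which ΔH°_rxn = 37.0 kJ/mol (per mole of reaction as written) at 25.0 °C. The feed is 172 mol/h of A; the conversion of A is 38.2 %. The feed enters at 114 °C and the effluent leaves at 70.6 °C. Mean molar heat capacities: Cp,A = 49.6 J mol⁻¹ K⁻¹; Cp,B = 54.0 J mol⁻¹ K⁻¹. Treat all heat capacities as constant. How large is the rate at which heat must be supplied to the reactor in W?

Extent of reaction ξ = 0.382 × 172 = 65.704 mol/h
Reaction term: ξ·ΔH°_rxn = 65.704 × 37.0 = 2431 kJ/h
Sensible, feed 114→25 °C: -759.28 kJ/h
Outlet flows (mol/h): A 106.3, B 65.704
Sensible, products 25→70.6 °C: 402.21 kJ/h
Q = ΔH = 2074 kJ/h = 0.5761 kW
Heat supplied = 576.1 W

Q_in = 576 W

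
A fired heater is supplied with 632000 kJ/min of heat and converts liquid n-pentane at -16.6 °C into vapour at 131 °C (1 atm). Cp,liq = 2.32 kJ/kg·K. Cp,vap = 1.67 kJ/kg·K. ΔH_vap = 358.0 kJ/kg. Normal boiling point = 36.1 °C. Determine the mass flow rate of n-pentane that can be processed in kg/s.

Δh = 2.32×(36.1−-16.6) + 358.0 + 1.67×(131−36.1) = 638.75 kJ/kg
Q = 632000 kJ/min = 10533 kJ/s = 10533 kJ/s
ṁ = Q/Δh = 10533 / 638.75 = 16.491 kg/s

ṁ = 16.5 kg/s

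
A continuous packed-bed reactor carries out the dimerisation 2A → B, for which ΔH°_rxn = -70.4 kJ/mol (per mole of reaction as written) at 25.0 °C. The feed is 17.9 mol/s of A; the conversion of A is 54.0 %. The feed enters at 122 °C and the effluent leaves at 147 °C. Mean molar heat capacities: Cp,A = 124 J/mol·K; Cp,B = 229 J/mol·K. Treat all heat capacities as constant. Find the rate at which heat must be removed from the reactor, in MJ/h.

Q_out = 1070 MJ/h

Extent of reaction ξ = 0.540 × 17.9 / 2 = 4.833 mol/s
Reaction term: ξ·ΔH°_rxn = 4.833 × -70.4 = -340.24 kJ/s
Sensible, feed 122→25 °C: -215.3 kJ/s
Outlet flows (mol/s): A 8.234, B 4.833
Sensible, products 25→147 °C: 259.59 kJ/s
Q = ΔH = -295.96 kJ/s = -295.96 kW
Heat removed = 1065.4 MJ/h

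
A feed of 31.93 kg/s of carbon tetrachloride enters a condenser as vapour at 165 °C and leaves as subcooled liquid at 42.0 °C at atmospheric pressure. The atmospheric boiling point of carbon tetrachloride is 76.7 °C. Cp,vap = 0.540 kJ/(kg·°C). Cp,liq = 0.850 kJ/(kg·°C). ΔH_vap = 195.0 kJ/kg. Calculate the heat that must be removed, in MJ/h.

Q_c = 31300 MJ/h

vapour 165→76.7 °C: -47.682 kJ/kg
condensation at 76.7 °C: -195 kJ/kg
liquid 76.7→42.0 °C: -29.495 kJ/kg
Δh = -47.682 + -195 + -29.495 = -272.18 kJ/kg
Q = ṁ·Δh = 31.93 kg/s × -272.18 kJ/kg = -8690.6 kJ/s
|Q| = 8690.6 kW = 31286 MJ/h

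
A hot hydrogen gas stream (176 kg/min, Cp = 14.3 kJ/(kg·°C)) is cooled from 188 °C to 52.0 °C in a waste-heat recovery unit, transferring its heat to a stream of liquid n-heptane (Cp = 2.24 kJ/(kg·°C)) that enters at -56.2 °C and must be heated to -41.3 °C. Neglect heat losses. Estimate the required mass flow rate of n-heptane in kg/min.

ṁ_c = 10300 kg/min

Heat released by hot stream: Q = 176 × 14.3 × (188 − 52.0) = 342280 kJ/min
Energy balance on cold side (adiabatic exchanger): Q = ṁ_c·Cp_c·(T_c,out − T_c,in)
ṁ_c = 342280 / [2.24 × (-41.3 − -56.2)] = 10255 kg/min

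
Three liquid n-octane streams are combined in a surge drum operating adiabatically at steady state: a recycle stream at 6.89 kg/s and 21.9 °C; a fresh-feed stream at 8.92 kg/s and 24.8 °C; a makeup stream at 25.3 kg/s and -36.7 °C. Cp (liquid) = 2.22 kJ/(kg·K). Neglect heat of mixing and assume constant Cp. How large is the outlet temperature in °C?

T_out = -13.5 °C

No heat crosses the boundary, so H_out = H_in.
Σ ṁᵢCp,ᵢTᵢ = 6.89×2.22×21.9 + 8.92×2.22×24.8 + 25.3×2.22×-36.7 = -1235.2
Σ ṁᵢCp,ᵢ = 6.89×2.22 + 8.92×2.22 + 25.3×2.22 = 91.264
T_out = -1235.2 / 91.264 = -13.534 °C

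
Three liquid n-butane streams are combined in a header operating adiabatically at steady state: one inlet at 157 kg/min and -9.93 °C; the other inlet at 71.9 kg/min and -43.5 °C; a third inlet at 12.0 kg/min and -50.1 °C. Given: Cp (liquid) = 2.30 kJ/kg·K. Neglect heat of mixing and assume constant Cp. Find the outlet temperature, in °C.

No heat crosses the boundary, so H_out = H_in.
T_out = Σ ṁᵢCp,ᵢTᵢ / Σ ṁᵢCp,ᵢ
      = -12162 / 554.07 = -21.95 °C

T_out = -22.0 °C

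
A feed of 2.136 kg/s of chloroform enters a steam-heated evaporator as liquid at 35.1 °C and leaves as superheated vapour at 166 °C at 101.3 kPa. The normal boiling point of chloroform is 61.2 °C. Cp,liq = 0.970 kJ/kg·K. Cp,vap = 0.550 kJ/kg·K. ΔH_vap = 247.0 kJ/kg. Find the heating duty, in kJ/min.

Q = 42300 kJ/min

liquid 35.1→61.2 °C: 25.317 kJ/kg
vaporisation at 61.2 °C: 247 kJ/kg
vapour 61.2→166 °C: 57.64 kJ/kg
Δh = 25.317 + 247 + 57.64 = 329.96 kJ/kg
Q = ṁ·Δh = 2.136 kg/s × 329.96 kJ/kg = 704.79 kJ/s
|Q| = 704.79 kW = 42287 kJ/min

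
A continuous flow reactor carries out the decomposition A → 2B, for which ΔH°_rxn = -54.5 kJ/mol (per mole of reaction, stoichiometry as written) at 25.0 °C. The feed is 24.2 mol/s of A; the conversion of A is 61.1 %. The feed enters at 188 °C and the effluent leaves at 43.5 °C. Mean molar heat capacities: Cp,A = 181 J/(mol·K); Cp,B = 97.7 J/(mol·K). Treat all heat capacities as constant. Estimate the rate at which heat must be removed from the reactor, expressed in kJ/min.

Q_out = 86100 kJ/min

Extent of reaction ξ = 0.611 × 24.2 = 14.786 mol/s
Reaction term: ξ·ΔH°_rxn = 14.786 × -54.5 = -805.85 kJ/s
Sensible, feed 188→25 °C: -713.97 kJ/s
Outlet flows (mol/s): A 9.4138, B 29.572
Sensible, products 25→43.5 °C: 84.973 kJ/s
Q = ΔH = -1434.8 kJ/s = -1434.8 kW
Heat removed = 86091 kJ/min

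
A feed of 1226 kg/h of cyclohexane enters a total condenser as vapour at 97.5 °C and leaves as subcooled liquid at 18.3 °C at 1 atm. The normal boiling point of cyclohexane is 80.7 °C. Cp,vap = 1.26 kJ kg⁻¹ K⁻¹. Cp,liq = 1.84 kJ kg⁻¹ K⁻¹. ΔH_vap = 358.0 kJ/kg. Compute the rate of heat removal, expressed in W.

vapour 97.5→80.7 °C: -21.168 kJ/kg
condensation at 80.7 °C: -358 kJ/kg
liquid 80.7→18.3 °C: -114.82 kJ/kg
Δh = -21.168 + -358 + -114.82 = -493.98 kJ/kg
Q = ṁ·Δh = 1226 kg/h × -493.98 kJ/kg = -605620 kJ/h
|Q| = 168.23 kW = 168230 W

Q_c = 168000 W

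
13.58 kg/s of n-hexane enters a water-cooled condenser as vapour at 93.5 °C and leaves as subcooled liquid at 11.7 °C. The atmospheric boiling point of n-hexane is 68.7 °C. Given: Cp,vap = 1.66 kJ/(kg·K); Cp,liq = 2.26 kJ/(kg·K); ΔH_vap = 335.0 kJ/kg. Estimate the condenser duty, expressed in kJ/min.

Q_c = 411000 kJ/min

vapour 93.5→68.7 °C: -41.168 kJ/kg
condensation at 68.7 °C: -335 kJ/kg
liquid 68.7→11.7 °C: -128.82 kJ/kg
Δh = -41.168 + -335 + -128.82 = -504.99 kJ/kg
Q = ṁ·Δh = 13.58 kg/s × -504.99 kJ/kg = -6857.7 kJ/s
|Q| = 6857.7 kW = 411460 kJ/min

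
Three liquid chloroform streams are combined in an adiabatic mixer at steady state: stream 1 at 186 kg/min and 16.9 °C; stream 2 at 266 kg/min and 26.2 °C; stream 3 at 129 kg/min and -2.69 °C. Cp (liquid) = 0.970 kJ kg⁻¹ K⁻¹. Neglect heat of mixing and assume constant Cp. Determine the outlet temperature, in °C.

T_out = 16.8 °C

Energy balance with Q = 0: Σ ṁᵢCp,ᵢ(T_out − Tᵢ) = 0
Σ ṁᵢCp,ᵢTᵢ = 186×0.970×16.9 + 266×0.970×26.2 + 129×0.970×-2.69 = 9472.6
Σ ṁᵢCp,ᵢ = 186×0.970 + 266×0.970 + 129×0.970 = 563.57
T_out = 9472.6 / 563.57 = 16.808 °C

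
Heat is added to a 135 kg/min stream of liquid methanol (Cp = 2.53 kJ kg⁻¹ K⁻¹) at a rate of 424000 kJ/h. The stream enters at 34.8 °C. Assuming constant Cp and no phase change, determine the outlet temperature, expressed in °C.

T_out = 55.5 °C

Q = 424000 kJ/h = 7066.7 kJ/min
ΔT = Q/(ṁ·Cp) = 7066.7/(135×2.53) = 20.69 K
T_out = 34.8 + 20.69 = 55.49 °C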